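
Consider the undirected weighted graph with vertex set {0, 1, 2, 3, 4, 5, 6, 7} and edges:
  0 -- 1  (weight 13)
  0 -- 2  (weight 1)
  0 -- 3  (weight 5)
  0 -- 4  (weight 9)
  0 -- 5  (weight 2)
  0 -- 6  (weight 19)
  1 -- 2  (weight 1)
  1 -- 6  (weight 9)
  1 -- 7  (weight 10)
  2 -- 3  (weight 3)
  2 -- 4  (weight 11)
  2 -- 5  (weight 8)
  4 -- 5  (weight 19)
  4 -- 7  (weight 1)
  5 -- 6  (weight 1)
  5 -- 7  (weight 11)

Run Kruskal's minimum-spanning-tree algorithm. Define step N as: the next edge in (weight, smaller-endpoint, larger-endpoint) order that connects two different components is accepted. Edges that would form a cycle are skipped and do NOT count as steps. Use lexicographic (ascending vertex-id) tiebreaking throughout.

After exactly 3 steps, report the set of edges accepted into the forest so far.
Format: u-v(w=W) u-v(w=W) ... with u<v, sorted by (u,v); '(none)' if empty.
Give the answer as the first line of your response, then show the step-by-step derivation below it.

0-2(w=1) 1-2(w=1) 4-7(w=1)

step 1: add edge 0-2 (w=1); MST = {0-2(w=1)}
step 2: add edge 1-2 (w=1); MST = {0-2(w=1) 1-2(w=1)}
step 3: add edge 4-7 (w=1); MST = {0-2(w=1) 1-2(w=1) 4-7(w=1)}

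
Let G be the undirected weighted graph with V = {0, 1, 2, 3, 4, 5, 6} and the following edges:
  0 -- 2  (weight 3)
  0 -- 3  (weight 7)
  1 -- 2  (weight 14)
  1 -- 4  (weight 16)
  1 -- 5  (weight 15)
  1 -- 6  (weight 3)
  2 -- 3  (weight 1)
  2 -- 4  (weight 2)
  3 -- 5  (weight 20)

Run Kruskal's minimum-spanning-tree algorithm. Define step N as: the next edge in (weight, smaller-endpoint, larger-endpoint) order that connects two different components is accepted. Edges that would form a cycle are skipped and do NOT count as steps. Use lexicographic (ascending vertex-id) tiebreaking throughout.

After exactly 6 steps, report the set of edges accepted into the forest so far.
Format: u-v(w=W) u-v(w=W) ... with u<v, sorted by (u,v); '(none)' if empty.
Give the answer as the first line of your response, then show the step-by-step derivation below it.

0-2(w=3) 1-2(w=14) 1-5(w=15) 1-6(w=3) 2-3(w=1) 2-4(w=2)

step 1: add edge 2-3 (w=1); MST = {2-3(w=1)}
step 2: add edge 2-4 (w=2); MST = {2-3(w=1) 2-4(w=2)}
step 3: add edge 0-2 (w=3); MST = {0-2(w=3) 2-3(w=1) 2-4(w=2)}
step 4: add edge 1-6 (w=3); MST = {0-2(w=3) 1-6(w=3) 2-3(w=1) 2-4(w=2)}
step 5: add edge 1-2 (w=14); MST = {0-2(w=3) 1-2(w=14) 1-6(w=3) 2-3(w=1) 2-4(w=2)}
step 6: add edge 1-5 (w=15); MST = {0-2(w=3) 1-2(w=14) 1-5(w=15) 1-6(w=3) 2-3(w=1) 2-4(w=2)}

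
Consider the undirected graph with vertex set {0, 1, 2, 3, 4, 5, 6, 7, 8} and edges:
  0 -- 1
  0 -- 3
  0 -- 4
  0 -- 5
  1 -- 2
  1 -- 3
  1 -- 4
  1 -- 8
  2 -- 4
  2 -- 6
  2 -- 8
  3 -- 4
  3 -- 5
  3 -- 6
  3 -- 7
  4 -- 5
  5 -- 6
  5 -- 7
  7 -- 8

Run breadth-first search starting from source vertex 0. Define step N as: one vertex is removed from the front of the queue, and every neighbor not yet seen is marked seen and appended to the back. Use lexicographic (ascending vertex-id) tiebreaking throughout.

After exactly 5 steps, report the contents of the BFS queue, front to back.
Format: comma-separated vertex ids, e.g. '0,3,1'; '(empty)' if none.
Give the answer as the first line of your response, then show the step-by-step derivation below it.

2,8,6,7

step 1: dequeue 0; queue=[1,3,4,5]; order=0
step 2: dequeue 1; queue=[3,4,5,2,8]; order=0,1
step 3: dequeue 3; queue=[4,5,2,8,6,7]; order=0,1,3
step 4: dequeue 4; queue=[5,2,8,6,7]; order=0,1,3,4
step 5: dequeue 5; queue=[2,8,6,7]; order=0,1,3,4,5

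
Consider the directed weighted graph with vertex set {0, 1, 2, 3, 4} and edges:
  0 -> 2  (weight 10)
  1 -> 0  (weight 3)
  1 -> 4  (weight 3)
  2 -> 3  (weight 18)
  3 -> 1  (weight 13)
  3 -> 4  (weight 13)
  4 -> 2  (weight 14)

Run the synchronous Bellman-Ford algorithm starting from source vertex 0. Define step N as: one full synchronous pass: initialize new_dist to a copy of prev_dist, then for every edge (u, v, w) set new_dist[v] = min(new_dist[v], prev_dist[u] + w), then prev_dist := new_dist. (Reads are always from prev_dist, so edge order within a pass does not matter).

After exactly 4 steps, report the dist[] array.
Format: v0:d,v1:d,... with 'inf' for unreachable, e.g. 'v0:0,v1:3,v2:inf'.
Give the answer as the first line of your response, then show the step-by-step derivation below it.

v0:0,v1:41,v2:10,v3:28,v4:41

step 1: dist = v0:0,v1:inf,v2:10,v3:inf,v4:inf
step 2: dist = v0:0,v1:inf,v2:10,v3:28,v4:inf
step 3: dist = v0:0,v1:41,v2:10,v3:28,v4:41
step 4: dist = v0:0,v1:41,v2:10,v3:28,v4:41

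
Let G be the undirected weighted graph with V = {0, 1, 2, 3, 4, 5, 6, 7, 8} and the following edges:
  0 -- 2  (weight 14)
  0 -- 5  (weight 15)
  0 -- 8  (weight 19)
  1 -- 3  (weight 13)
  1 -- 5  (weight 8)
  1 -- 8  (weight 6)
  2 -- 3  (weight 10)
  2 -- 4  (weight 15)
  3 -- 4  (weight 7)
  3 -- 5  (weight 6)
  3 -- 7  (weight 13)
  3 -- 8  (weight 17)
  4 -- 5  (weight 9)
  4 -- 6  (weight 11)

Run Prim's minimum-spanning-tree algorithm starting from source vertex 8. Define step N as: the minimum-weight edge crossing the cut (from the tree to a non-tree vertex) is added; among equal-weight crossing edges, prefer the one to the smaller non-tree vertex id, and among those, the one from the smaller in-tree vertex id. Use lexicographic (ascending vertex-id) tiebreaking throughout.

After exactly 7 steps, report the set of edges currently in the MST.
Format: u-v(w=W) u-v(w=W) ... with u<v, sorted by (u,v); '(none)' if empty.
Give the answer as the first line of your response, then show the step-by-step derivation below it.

1-5(w=8) 1-8(w=6) 2-3(w=10) 3-4(w=7) 3-5(w=6) 3-7(w=13) 4-6(w=11)

step 1: add edge 1-8 (w=6); MST = {1-8(w=6)}
step 2: add edge 1-5 (w=8); MST = {1-5(w=8) 1-8(w=6)}
step 3: add edge 3-5 (w=6); MST = {1-5(w=8) 1-8(w=6) 3-5(w=6)}
step 4: add edge 3-4 (w=7); MST = {1-5(w=8) 1-8(w=6) 3-4(w=7) 3-5(w=6)}
step 5: add edge 2-3 (w=10); MST = {1-5(w=8) 1-8(w=6) 2-3(w=10) 3-4(w=7) 3-5(w=6)}
step 6: add edge 4-6 (w=11); MST = {1-5(w=8) 1-8(w=6) 2-3(w=10) 3-4(w=7) 3-5(w=6) 4-6(w=11)}
step 7: add edge 3-7 (w=13); MST = {1-5(w=8) 1-8(w=6) 2-3(w=10) 3-4(w=7) 3-5(w=6) 3-7(w=13) 4-6(w=11)}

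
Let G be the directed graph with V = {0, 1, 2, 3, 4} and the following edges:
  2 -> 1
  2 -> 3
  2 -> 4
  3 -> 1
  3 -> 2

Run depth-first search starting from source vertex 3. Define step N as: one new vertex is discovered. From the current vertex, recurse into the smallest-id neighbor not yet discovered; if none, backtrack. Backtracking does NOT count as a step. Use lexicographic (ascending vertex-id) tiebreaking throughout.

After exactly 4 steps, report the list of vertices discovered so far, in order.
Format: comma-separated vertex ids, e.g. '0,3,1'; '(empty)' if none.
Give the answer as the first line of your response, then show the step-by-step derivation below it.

3,1,2,4

step 1: discover 3; path=3; order=3
step 2: discover 1; path=3>1; order=3,1
step 3: discover 2; path=3>2; order=3,1,2
step 4: discover 4; path=3>2>4; order=3,1,2,4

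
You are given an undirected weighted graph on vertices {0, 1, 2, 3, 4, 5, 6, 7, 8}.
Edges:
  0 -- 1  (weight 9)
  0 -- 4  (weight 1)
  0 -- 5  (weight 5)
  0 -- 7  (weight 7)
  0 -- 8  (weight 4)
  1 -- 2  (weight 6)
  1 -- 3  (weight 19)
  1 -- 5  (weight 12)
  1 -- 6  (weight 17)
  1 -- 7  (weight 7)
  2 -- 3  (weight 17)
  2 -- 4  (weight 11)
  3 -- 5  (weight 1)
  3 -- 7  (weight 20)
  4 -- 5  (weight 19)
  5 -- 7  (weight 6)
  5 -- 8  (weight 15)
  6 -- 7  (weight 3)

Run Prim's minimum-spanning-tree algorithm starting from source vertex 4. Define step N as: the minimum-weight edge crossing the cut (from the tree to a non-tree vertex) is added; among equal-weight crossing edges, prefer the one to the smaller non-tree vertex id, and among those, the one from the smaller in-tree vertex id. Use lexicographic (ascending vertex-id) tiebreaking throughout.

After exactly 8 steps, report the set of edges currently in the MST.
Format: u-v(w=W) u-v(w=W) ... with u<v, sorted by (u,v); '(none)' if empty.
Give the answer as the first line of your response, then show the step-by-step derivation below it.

0-4(w=1) 0-5(w=5) 0-8(w=4) 1-2(w=6) 1-7(w=7) 3-5(w=1) 5-7(w=6) 6-7(w=3)

step 1: add edge 0-4 (w=1); MST = {0-4(w=1)}
step 2: add edge 0-8 (w=4); MST = {0-4(w=1) 0-8(w=4)}
step 3: add edge 0-5 (w=5); MST = {0-4(w=1) 0-5(w=5) 0-8(w=4)}
step 4: add edge 3-5 (w=1); MST = {0-4(w=1) 0-5(w=5) 0-8(w=4) 3-5(w=1)}
step 5: add edge 5-7 (w=6); MST = {0-4(w=1) 0-5(w=5) 0-8(w=4) 3-5(w=1) 5-7(w=6)}
step 6: add edge 6-7 (w=3); MST = {0-4(w=1) 0-5(w=5) 0-8(w=4) 3-5(w=1) 5-7(w=6) 6-7(w=3)}
step 7: add edge 1-7 (w=7); MST = {0-4(w=1) 0-5(w=5) 0-8(w=4) 1-7(w=7) 3-5(w=1) 5-7(w=6) 6-7(w=3)}
step 8: add edge 1-2 (w=6); MST = {0-4(w=1) 0-5(w=5) 0-8(w=4) 1-2(w=6) 1-7(w=7) 3-5(w=1) 5-7(w=6) 6-7(w=3)}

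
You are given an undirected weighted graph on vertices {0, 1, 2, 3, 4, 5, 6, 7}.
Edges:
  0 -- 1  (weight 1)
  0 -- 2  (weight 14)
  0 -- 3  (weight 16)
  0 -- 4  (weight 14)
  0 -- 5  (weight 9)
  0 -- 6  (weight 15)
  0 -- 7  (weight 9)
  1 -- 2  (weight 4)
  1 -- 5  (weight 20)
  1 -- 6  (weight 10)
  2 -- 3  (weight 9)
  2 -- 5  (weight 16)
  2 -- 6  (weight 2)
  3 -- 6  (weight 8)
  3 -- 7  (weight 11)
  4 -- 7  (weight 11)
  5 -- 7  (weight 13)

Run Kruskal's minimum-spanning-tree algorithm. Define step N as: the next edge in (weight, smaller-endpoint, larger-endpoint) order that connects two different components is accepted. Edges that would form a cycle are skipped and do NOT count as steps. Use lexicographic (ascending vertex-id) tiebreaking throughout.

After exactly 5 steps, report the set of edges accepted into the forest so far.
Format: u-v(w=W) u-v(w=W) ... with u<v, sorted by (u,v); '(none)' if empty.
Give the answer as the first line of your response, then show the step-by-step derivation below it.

0-1(w=1) 0-5(w=9) 1-2(w=4) 2-6(w=2) 3-6(w=8)

step 1: add edge 0-1 (w=1); MST = {0-1(w=1)}
step 2: add edge 2-6 (w=2); MST = {0-1(w=1) 2-6(w=2)}
step 3: add edge 1-2 (w=4); MST = {0-1(w=1) 1-2(w=4) 2-6(w=2)}
step 4: add edge 3-6 (w=8); MST = {0-1(w=1) 1-2(w=4) 2-6(w=2) 3-6(w=8)}
step 5: add edge 0-5 (w=9); MST = {0-1(w=1) 0-5(w=9) 1-2(w=4) 2-6(w=2) 3-6(w=8)}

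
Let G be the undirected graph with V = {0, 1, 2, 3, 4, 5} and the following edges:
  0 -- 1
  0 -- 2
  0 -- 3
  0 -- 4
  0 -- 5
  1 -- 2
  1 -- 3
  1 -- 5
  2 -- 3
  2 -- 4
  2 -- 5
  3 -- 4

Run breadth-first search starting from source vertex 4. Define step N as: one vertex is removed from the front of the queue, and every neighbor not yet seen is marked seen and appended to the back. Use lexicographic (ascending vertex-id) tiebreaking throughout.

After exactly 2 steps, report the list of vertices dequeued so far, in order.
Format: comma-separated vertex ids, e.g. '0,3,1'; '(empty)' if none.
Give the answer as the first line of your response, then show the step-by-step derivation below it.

4,0

step 1: dequeue 4; queue=[0,2,3]; order=4
step 2: dequeue 0; queue=[2,3,1,5]; order=4,0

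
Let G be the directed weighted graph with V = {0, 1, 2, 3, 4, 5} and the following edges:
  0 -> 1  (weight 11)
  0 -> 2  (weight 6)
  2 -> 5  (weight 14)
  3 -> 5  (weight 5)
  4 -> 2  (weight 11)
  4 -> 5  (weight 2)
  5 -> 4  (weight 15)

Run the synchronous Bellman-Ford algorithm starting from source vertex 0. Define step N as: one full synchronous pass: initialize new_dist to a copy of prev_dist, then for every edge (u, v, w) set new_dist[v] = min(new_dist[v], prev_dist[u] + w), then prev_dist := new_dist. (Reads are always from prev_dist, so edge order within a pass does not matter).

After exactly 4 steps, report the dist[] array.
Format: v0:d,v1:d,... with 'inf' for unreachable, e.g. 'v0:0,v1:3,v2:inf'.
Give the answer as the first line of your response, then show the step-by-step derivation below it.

v0:0,v1:11,v2:6,v3:inf,v4:35,v5:20

step 1: dist = v0:0,v1:11,v2:6,v3:inf,v4:inf,v5:inf
step 2: dist = v0:0,v1:11,v2:6,v3:inf,v4:inf,v5:20
step 3: dist = v0:0,v1:11,v2:6,v3:inf,v4:35,v5:20
step 4: dist = v0:0,v1:11,v2:6,v3:inf,v4:35,v5:20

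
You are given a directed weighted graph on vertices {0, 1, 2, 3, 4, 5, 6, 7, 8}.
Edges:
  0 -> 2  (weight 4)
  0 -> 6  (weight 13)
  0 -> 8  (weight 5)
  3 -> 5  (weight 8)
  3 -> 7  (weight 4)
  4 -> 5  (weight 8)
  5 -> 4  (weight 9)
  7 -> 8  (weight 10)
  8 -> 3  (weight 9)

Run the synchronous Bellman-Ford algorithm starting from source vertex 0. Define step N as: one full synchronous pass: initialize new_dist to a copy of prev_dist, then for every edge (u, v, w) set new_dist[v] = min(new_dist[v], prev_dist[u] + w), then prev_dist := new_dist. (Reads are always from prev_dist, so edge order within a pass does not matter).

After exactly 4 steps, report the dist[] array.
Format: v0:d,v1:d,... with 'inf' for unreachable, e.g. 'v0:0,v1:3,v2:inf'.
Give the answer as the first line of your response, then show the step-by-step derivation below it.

v0:0,v1:inf,v2:4,v3:14,v4:31,v5:22,v6:13,v7:18,v8:5

step 1: dist = v0:0,v1:inf,v2:4,v3:inf,v4:inf,v5:inf,v6:13,v7:inf,v8:5
step 2: dist = v0:0,v1:inf,v2:4,v3:14,v4:inf,v5:inf,v6:13,v7:inf,v8:5
step 3: dist = v0:0,v1:inf,v2:4,v3:14,v4:inf,v5:22,v6:13,v7:18,v8:5
step 4: dist = v0:0,v1:inf,v2:4,v3:14,v4:31,v5:22,v6:13,v7:18,v8:5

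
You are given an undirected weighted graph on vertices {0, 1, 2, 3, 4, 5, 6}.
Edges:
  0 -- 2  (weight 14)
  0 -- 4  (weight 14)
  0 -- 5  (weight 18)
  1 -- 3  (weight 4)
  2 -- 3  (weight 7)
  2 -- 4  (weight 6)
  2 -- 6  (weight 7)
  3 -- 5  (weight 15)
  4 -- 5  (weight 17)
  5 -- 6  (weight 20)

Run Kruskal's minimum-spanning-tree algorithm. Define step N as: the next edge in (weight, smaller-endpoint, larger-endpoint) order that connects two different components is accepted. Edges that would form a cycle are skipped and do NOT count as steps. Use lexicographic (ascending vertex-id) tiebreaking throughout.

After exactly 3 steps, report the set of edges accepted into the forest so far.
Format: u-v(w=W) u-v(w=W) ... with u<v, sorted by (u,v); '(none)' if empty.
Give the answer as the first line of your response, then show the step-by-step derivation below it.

1-3(w=4) 2-3(w=7) 2-4(w=6)

step 1: add edge 1-3 (w=4); MST = {1-3(w=4)}
step 2: add edge 2-4 (w=6); MST = {1-3(w=4) 2-4(w=6)}
step 3: add edge 2-3 (w=7); MST = {1-3(w=4) 2-3(w=7) 2-4(w=6)}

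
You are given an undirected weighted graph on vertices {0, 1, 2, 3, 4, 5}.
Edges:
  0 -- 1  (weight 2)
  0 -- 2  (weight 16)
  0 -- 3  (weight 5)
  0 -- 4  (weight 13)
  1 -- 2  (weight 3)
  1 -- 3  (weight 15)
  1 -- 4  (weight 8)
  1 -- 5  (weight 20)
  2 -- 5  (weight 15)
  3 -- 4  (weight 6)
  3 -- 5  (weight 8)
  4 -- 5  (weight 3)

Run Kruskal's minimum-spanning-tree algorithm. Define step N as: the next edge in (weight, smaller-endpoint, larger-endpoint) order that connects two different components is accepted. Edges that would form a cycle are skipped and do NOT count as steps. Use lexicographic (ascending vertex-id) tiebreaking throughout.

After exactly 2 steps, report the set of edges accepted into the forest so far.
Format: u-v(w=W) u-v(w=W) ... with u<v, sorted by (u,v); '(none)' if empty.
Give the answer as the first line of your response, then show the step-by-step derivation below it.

0-1(w=2) 1-2(w=3)

step 1: add edge 0-1 (w=2); MST = {0-1(w=2)}
step 2: add edge 1-2 (w=3); MST = {0-1(w=2) 1-2(w=3)}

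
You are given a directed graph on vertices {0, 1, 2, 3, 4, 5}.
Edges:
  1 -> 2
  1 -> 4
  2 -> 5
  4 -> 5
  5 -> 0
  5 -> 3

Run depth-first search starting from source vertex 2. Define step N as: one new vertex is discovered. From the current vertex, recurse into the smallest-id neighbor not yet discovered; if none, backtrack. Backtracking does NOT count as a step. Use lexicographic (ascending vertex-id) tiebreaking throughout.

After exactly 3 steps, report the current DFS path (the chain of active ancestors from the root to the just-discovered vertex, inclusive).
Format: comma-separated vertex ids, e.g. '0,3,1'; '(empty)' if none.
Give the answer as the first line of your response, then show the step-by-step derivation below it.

2,5,0

step 1: discover 2; path=2; order=2
step 2: discover 5; path=2>5; order=2,5
step 3: discover 0; path=2>5>0; order=2,5,0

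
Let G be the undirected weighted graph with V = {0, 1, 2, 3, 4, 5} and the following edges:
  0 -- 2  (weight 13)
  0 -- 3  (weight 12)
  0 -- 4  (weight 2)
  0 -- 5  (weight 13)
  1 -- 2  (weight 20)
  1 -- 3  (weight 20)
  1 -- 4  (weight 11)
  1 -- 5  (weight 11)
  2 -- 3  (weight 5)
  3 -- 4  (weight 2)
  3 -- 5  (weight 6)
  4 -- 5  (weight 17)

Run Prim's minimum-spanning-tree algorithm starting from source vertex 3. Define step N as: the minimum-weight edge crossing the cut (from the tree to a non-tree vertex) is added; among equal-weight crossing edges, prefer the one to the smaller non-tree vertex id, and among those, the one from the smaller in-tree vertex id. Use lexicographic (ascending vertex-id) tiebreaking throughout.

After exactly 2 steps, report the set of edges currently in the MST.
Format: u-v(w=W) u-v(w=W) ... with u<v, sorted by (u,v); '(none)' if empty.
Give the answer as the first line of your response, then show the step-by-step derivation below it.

0-4(w=2) 3-4(w=2)

step 1: add edge 3-4 (w=2); MST = {3-4(w=2)}
step 2: add edge 0-4 (w=2); MST = {0-4(w=2) 3-4(w=2)}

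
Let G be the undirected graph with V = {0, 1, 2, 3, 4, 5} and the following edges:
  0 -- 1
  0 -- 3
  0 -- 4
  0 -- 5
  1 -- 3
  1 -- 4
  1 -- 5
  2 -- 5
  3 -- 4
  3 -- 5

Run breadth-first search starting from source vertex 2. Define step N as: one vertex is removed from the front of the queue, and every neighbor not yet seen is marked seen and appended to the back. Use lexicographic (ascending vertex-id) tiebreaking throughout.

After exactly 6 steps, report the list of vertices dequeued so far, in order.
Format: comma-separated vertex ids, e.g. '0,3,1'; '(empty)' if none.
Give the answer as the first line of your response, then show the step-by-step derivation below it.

2,5,0,1,3,4

step 1: dequeue 2; queue=[5]; order=2
step 2: dequeue 5; queue=[0,1,3]; order=2,5
step 3: dequeue 0; queue=[1,3,4]; order=2,5,0
step 4: dequeue 1; queue=[3,4]; order=2,5,0,1
step 5: dequeue 3; queue=[4]; order=2,5,0,1,3
step 6: dequeue 4; queue=[(empty)]; order=2,5,0,1,3,4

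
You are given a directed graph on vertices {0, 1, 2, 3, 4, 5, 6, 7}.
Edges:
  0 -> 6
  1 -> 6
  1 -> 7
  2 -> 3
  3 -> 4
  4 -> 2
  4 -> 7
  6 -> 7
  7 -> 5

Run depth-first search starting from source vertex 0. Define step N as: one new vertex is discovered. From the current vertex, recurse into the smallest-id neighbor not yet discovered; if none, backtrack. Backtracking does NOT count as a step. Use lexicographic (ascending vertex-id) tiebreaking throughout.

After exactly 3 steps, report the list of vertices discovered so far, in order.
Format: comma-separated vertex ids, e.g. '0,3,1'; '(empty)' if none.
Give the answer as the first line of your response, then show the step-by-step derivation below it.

0,6,7

step 1: discover 0; path=0; order=0
step 2: discover 6; path=0>6; order=0,6
step 3: discover 7; path=0>6>7; order=0,6,7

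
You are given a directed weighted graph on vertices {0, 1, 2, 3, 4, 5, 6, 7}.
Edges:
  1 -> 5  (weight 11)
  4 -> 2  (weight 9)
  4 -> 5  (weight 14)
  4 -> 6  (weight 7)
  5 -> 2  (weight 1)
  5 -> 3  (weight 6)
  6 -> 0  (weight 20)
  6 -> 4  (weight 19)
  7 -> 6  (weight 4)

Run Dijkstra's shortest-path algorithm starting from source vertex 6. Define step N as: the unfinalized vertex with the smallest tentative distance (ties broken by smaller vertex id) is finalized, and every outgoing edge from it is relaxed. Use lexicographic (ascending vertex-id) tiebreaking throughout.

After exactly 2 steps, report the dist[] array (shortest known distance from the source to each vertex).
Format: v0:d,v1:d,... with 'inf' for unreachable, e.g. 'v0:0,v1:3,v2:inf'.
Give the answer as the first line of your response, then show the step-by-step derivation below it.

v0:20,v1:inf,v2:28,v3:inf,v4:19,v5:33,v6:0,v7:inf

step 1: dist = v0:20,v1:inf,v2:inf,v3:inf,v4:19,v5:inf,v6:0,v7:inf
step 2: dist = v0:20,v1:inf,v2:28,v3:inf,v4:19,v5:33,v6:0,v7:inf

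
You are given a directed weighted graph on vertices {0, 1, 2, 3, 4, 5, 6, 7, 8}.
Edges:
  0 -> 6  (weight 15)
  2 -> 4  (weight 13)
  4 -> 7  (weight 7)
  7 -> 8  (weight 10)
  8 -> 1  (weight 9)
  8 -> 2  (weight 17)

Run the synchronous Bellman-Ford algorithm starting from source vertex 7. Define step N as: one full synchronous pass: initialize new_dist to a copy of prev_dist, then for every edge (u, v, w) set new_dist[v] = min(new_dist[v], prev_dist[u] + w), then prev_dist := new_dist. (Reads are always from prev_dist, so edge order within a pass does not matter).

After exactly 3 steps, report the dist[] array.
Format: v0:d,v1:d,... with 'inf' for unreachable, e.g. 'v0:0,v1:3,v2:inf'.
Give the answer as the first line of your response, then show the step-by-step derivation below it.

v0:inf,v1:19,v2:27,v3:inf,v4:40,v5:inf,v6:inf,v7:0,v8:10

step 1: dist = v0:inf,v1:inf,v2:inf,v3:inf,v4:inf,v5:inf,v6:inf,v7:0,v8:10
step 2: dist = v0:inf,v1:19,v2:27,v3:inf,v4:inf,v5:inf,v6:inf,v7:0,v8:10
step 3: dist = v0:inf,v1:19,v2:27,v3:inf,v4:40,v5:inf,v6:inf,v7:0,v8:10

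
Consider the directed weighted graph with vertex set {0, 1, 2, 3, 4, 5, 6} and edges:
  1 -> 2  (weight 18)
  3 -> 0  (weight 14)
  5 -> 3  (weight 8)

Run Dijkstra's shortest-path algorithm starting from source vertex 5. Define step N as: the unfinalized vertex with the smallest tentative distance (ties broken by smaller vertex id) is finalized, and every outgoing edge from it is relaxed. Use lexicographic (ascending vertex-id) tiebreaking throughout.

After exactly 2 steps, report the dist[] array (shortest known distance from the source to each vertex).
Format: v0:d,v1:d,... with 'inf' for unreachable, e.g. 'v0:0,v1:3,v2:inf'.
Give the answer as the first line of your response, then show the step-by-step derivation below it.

v0:22,v1:inf,v2:inf,v3:8,v4:inf,v5:0,v6:inf

step 1: dist = v0:inf,v1:inf,v2:inf,v3:8,v4:inf,v5:0,v6:inf
step 2: dist = v0:22,v1:inf,v2:inf,v3:8,v4:inf,v5:0,v6:inf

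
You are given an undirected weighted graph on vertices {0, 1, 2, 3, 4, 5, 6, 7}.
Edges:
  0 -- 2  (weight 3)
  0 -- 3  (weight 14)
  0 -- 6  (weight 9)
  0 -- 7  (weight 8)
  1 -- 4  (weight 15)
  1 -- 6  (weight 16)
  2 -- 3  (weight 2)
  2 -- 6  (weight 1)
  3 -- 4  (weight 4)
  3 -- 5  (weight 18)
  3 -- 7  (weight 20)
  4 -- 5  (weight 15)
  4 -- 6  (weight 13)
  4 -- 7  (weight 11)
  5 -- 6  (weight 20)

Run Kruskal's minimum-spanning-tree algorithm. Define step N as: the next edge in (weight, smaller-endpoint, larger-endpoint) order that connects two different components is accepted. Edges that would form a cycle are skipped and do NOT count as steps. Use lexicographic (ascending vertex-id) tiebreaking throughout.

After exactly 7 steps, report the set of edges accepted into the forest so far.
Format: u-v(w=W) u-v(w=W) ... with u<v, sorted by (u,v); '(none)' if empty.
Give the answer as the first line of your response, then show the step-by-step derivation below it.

0-2(w=3) 0-7(w=8) 1-4(w=15) 2-3(w=2) 2-6(w=1) 3-4(w=4) 4-5(w=15)

step 1: add edge 2-6 (w=1); MST = {2-6(w=1)}
step 2: add edge 2-3 (w=2); MST = {2-3(w=2) 2-6(w=1)}
step 3: add edge 0-2 (w=3); MST = {0-2(w=3) 2-3(w=2) 2-6(w=1)}
step 4: add edge 3-4 (w=4); MST = {0-2(w=3) 2-3(w=2) 2-6(w=1) 3-4(w=4)}
step 5: add edge 0-7 (w=8); MST = {0-2(w=3) 0-7(w=8) 2-3(w=2) 2-6(w=1) 3-4(w=4)}
step 6: add edge 1-4 (w=15); MST = {0-2(w=3) 0-7(w=8) 1-4(w=15) 2-3(w=2) 2-6(w=1) 3-4(w=4)}
step 7: add edge 4-5 (w=15); MST = {0-2(w=3) 0-7(w=8) 1-4(w=15) 2-3(w=2) 2-6(w=1) 3-4(w=4) 4-5(w=15)}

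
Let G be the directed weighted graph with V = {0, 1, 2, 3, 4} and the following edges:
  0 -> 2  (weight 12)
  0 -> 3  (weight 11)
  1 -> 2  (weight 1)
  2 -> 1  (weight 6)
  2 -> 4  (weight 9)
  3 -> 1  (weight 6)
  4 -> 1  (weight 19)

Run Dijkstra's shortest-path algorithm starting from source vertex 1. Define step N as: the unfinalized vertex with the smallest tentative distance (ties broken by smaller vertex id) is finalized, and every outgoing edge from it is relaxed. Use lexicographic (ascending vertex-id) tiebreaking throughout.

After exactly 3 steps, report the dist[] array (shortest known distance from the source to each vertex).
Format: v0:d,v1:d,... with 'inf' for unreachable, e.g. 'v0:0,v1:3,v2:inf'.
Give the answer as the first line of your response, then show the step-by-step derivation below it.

v0:inf,v1:0,v2:1,v3:inf,v4:10

step 1: dist = v0:inf,v1:0,v2:1,v3:inf,v4:inf
step 2: dist = v0:inf,v1:0,v2:1,v3:inf,v4:10
step 3: dist = v0:inf,v1:0,v2:1,v3:inf,v4:10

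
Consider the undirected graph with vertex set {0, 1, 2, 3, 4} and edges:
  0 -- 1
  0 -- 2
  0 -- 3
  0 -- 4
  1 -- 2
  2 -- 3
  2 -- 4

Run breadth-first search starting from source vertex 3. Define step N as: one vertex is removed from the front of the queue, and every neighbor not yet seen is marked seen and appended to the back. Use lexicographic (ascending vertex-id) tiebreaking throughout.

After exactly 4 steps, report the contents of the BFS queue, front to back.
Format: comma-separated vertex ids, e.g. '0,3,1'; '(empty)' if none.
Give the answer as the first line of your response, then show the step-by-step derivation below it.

4

step 1: dequeue 3; queue=[0,2]; order=3
step 2: dequeue 0; queue=[2,1,4]; order=3,0
step 3: dequeue 2; queue=[1,4]; order=3,0,2
step 4: dequeue 1; queue=[4]; order=3,0,2,1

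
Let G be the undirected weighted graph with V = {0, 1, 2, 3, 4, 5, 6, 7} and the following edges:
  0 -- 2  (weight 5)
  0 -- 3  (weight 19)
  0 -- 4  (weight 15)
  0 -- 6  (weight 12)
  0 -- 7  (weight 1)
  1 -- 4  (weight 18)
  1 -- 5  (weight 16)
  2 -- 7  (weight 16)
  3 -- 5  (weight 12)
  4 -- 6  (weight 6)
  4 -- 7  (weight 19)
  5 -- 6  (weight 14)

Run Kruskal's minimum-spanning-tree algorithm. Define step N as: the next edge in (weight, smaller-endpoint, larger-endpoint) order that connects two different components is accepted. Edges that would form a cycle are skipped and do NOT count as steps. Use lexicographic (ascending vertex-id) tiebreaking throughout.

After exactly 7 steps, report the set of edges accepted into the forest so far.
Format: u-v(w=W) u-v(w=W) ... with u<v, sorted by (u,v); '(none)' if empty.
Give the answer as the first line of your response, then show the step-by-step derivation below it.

0-2(w=5) 0-6(w=12) 0-7(w=1) 1-5(w=16) 3-5(w=12) 4-6(w=6) 5-6(w=14)

step 1: add edge 0-7 (w=1); MST = {0-7(w=1)}
step 2: add edge 0-2 (w=5); MST = {0-2(w=5) 0-7(w=1)}
step 3: add edge 4-6 (w=6); MST = {0-2(w=5) 0-7(w=1) 4-6(w=6)}
step 4: add edge 0-6 (w=12); MST = {0-2(w=5) 0-6(w=12) 0-7(w=1) 4-6(w=6)}
step 5: add edge 3-5 (w=12); MST = {0-2(w=5) 0-6(w=12) 0-7(w=1) 3-5(w=12) 4-6(w=6)}
step 6: add edge 5-6 (w=14); MST = {0-2(w=5) 0-6(w=12) 0-7(w=1) 3-5(w=12) 4-6(w=6) 5-6(w=14)}
step 7: add edge 1-5 (w=16); MST = {0-2(w=5) 0-6(w=12) 0-7(w=1) 1-5(w=16) 3-5(w=12) 4-6(w=6) 5-6(w=14)}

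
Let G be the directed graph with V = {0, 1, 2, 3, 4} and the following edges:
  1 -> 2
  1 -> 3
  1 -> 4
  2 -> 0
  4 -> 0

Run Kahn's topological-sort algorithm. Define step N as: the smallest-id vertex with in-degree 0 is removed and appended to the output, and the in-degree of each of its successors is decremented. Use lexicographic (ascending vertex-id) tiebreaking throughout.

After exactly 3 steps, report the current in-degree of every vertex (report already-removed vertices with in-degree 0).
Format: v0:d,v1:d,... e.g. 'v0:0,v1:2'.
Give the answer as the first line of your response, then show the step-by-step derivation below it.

v0:1,v1:0,v2:0,v3:0,v4:0

step 1: output 1; order=[1]; indeg=(2,0,0,0,0)
step 2: output 2; order=[1,2]; indeg=(1,0,0,0,0)
step 3: output 3; order=[1,2,3]; indeg=(1,0,0,0,0)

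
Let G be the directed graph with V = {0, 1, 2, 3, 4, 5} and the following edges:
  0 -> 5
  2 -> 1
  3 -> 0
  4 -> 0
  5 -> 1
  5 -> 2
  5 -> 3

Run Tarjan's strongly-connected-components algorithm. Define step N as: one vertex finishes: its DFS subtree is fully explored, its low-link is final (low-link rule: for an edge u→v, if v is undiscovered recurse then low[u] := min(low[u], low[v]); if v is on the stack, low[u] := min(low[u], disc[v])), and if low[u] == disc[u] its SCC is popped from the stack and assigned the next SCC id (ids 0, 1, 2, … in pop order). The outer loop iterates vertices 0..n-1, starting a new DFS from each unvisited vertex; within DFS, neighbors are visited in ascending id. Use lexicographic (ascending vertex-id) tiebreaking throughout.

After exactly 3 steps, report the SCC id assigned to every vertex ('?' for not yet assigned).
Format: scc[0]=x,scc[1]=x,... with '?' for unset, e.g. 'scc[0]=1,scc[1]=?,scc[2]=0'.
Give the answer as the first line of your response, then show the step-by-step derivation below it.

scc[0]=?,scc[1]=0,scc[2]=1,scc[3]=?,scc[4]=?,scc[5]=?

step 1: low=(low[0]=0,low[1]=2,low[2]=?,low[3]=?,low[4]=?,low[5]=1); scc=(scc[0]=?,scc[1]=0,scc[2]=?,scc[3]=?,scc[4]=?,scc[5]=?)
step 2: low=(low[0]=0,low[1]=2,low[2]=3,low[3]=?,low[4]=?,low[5]=1); scc=(scc[0]=?,scc[1]=0,scc[2]=1,scc[3]=?,scc[4]=?,scc[5]=?)
step 3: low=(low[0]=0,low[1]=2,low[2]=3,low[3]=0,low[4]=?,low[5]=1); scc=(scc[0]=?,scc[1]=0,scc[2]=1,scc[3]=?,scc[4]=?,scc[5]=?)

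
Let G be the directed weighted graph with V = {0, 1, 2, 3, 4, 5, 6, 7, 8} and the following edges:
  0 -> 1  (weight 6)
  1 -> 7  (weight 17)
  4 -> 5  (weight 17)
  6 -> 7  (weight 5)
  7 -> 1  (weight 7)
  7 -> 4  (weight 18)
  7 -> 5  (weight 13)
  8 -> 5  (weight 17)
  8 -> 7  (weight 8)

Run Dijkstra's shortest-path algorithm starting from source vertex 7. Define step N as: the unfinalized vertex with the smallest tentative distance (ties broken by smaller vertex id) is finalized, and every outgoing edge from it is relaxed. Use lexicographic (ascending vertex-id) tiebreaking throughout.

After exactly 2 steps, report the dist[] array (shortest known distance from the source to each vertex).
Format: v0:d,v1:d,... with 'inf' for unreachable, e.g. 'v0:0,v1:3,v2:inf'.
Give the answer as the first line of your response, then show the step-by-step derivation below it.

v0:inf,v1:7,v2:inf,v3:inf,v4:18,v5:13,v6:inf,v7:0,v8:inf

step 1: dist = v0:inf,v1:7,v2:inf,v3:inf,v4:18,v5:13,v6:inf,v7:0,v8:inf
step 2: dist = v0:inf,v1:7,v2:inf,v3:inf,v4:18,v5:13,v6:inf,v7:0,v8:inf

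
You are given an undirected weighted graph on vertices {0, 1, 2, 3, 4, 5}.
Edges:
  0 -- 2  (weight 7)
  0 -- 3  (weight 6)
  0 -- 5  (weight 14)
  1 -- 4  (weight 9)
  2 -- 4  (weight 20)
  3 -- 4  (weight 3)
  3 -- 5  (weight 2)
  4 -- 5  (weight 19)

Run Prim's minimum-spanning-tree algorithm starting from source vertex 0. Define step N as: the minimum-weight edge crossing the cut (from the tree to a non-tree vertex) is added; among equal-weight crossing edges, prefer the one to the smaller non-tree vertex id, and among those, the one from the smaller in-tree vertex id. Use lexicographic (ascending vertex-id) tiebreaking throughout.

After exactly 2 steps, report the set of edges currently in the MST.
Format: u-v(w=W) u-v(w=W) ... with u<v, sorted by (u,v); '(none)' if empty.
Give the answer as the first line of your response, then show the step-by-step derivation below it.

0-3(w=6) 3-5(w=2)

step 1: add edge 0-3 (w=6); MST = {0-3(w=6)}
step 2: add edge 3-5 (w=2); MST = {0-3(w=6) 3-5(w=2)}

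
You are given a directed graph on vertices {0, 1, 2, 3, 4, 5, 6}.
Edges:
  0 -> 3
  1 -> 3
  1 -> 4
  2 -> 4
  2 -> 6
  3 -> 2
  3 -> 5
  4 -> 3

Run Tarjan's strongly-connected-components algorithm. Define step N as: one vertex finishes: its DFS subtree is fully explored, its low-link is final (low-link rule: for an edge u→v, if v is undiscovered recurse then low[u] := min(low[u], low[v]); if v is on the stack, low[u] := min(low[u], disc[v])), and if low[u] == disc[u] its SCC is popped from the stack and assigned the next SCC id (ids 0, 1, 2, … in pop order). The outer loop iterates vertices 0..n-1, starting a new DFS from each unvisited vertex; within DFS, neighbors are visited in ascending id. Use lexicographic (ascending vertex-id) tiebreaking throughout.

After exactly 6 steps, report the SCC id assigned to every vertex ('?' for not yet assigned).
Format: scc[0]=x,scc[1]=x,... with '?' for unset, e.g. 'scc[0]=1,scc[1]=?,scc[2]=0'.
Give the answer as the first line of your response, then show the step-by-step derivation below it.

scc[0]=3,scc[1]=?,scc[2]=2,scc[3]=2,scc[4]=2,scc[5]=1,scc[6]=0

step 1: low=(low[0]=0,low[1]=?,low[2]=2,low[3]=1,low[4]=1,low[5]=?,low[6]=?); scc=(scc[0]=?,scc[1]=?,scc[2]=?,scc[3]=?,scc[4]=?,scc[5]=?,scc[6]=?)
step 2: low=(low[0]=0,low[1]=?,low[2]=1,low[3]=1,low[4]=1,low[5]=?,low[6]=4); scc=(scc[0]=?,scc[1]=?,scc[2]=?,scc[3]=?,scc[4]=?,scc[5]=?,scc[6]=0)
step 3: low=(low[0]=0,low[1]=?,low[2]=1,low[3]=1,low[4]=1,low[5]=?,low[6]=4); scc=(scc[0]=?,scc[1]=?,scc[2]=?,scc[3]=?,scc[4]=?,scc[5]=?,scc[6]=0)
step 4: low=(low[0]=0,low[1]=?,low[2]=1,low[3]=1,low[4]=1,low[5]=5,low[6]=4); scc=(scc[0]=?,scc[1]=?,scc[2]=?,scc[3]=?,scc[4]=?,scc[5]=1,scc[6]=0)
step 5: low=(low[0]=0,low[1]=?,low[2]=1,low[3]=1,low[4]=1,low[5]=5,low[6]=4); scc=(scc[0]=?,scc[1]=?,scc[2]=2,scc[3]=2,scc[4]=2,scc[5]=1,scc[6]=0)
step 6: low=(low[0]=0,low[1]=?,low[2]=1,low[3]=1,low[4]=1,low[5]=5,low[6]=4); scc=(scc[0]=3,scc[1]=?,scc[2]=2,scc[3]=2,scc[4]=2,scc[5]=1,scc[6]=0)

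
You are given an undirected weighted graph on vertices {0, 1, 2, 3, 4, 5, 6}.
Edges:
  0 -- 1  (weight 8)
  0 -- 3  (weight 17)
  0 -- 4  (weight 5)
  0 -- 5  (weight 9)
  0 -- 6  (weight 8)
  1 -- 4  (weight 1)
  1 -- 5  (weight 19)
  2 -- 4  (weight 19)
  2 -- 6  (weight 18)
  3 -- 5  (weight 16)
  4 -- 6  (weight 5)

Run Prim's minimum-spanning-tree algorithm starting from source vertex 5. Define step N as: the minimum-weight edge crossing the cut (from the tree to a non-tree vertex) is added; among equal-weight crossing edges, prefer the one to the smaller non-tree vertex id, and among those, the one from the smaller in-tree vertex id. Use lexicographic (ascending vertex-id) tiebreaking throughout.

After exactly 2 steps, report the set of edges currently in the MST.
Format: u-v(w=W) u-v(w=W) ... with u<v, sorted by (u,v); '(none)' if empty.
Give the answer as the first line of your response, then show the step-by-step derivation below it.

0-4(w=5) 0-5(w=9)

step 1: add edge 0-5 (w=9); MST = {0-5(w=9)}
step 2: add edge 0-4 (w=5); MST = {0-4(w=5) 0-5(w=9)}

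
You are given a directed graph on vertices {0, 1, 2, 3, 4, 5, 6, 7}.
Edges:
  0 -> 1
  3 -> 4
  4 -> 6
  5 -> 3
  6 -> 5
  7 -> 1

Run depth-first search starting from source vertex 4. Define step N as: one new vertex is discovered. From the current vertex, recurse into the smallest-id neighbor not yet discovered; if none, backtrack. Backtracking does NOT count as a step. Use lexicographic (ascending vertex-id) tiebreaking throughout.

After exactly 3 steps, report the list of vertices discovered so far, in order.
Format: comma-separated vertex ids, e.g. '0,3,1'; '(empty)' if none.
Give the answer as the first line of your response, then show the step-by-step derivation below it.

4,6,5

step 1: discover 4; path=4; order=4
step 2: discover 6; path=4>6; order=4,6
step 3: discover 5; path=4>6>5; order=4,6,5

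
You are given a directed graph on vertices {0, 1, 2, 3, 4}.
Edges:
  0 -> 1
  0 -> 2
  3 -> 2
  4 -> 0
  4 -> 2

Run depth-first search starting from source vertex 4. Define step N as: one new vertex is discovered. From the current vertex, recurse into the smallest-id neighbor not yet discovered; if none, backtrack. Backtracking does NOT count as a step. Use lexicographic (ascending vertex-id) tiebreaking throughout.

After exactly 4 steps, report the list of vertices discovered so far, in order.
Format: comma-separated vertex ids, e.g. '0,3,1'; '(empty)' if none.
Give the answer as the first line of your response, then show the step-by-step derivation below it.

4,0,1,2

step 1: discover 4; path=4; order=4
step 2: discover 0; path=4>0; order=4,0
step 3: discover 1; path=4>0>1; order=4,0,1
step 4: discover 2; path=4>0>2; order=4,0,1,2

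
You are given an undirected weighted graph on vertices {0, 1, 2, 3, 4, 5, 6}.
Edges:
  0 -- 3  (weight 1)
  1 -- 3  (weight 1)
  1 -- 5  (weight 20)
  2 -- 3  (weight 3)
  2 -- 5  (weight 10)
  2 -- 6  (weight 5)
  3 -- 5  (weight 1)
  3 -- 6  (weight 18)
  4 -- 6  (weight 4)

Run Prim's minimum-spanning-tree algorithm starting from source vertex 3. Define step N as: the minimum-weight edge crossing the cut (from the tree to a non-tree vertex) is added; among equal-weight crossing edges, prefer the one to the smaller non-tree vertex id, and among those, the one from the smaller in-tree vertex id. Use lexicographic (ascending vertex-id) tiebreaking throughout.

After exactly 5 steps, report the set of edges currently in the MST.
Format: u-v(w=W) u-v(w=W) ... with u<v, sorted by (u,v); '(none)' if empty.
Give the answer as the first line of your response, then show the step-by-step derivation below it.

0-3(w=1) 1-3(w=1) 2-3(w=3) 2-6(w=5) 3-5(w=1)

step 1: add edge 0-3 (w=1); MST = {0-3(w=1)}
step 2: add edge 1-3 (w=1); MST = {0-3(w=1) 1-3(w=1)}
step 3: add edge 3-5 (w=1); MST = {0-3(w=1) 1-3(w=1) 3-5(w=1)}
step 4: add edge 2-3 (w=3); MST = {0-3(w=1) 1-3(w=1) 2-3(w=3) 3-5(w=1)}
step 5: add edge 2-6 (w=5); MST = {0-3(w=1) 1-3(w=1) 2-3(w=3) 2-6(w=5) 3-5(w=1)}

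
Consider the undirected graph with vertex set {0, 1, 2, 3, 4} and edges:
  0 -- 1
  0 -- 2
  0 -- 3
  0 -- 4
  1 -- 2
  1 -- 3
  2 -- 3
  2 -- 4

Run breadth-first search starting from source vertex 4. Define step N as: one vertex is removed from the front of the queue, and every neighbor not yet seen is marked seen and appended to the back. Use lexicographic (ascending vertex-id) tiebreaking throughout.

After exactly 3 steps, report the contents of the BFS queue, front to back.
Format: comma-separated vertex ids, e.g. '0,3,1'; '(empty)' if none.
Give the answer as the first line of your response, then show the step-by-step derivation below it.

1,3

step 1: dequeue 4; queue=[0,2]; order=4
step 2: dequeue 0; queue=[2,1,3]; order=4,0
step 3: dequeue 2; queue=[1,3]; order=4,0,2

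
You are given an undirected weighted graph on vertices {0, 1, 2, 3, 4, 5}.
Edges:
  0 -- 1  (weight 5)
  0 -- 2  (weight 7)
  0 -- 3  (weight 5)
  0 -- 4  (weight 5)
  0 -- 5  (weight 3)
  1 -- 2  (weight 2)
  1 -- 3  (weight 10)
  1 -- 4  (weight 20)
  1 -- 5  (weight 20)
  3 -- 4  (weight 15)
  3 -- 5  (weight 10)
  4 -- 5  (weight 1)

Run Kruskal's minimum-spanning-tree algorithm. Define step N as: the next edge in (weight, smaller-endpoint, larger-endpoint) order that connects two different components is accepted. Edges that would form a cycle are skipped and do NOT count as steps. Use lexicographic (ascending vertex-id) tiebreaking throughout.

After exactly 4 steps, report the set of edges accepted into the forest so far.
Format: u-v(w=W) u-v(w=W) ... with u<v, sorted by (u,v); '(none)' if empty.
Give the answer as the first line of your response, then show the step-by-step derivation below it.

0-1(w=5) 0-5(w=3) 1-2(w=2) 4-5(w=1)

step 1: add edge 4-5 (w=1); MST = {4-5(w=1)}
step 2: add edge 1-2 (w=2); MST = {1-2(w=2) 4-5(w=1)}
step 3: add edge 0-5 (w=3); MST = {0-5(w=3) 1-2(w=2) 4-5(w=1)}
step 4: add edge 0-1 (w=5); MST = {0-1(w=5) 0-5(w=3) 1-2(w=2) 4-5(w=1)}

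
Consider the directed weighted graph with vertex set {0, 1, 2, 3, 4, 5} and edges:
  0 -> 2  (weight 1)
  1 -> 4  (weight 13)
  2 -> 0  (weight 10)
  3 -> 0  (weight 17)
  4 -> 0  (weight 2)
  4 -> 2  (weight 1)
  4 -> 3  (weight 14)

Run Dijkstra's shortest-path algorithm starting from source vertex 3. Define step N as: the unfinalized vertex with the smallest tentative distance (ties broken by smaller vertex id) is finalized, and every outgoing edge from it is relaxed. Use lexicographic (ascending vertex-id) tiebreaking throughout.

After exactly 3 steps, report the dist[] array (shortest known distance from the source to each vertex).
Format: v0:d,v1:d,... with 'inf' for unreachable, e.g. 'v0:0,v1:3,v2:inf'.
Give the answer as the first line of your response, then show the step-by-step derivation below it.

v0:17,v1:inf,v2:18,v3:0,v4:inf,v5:inf

step 1: dist = v0:17,v1:inf,v2:inf,v3:0,v4:inf,v5:inf
step 2: dist = v0:17,v1:inf,v2:18,v3:0,v4:inf,v5:inf
step 3: dist = v0:17,v1:inf,v2:18,v3:0,v4:inf,v5:inf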